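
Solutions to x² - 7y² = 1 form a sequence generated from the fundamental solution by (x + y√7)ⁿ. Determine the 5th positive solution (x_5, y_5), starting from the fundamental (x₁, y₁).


Step 1: Find the fundamental solution (x₁, y₁) of x² - 7y² = 1.
  Expand √7 as a continued fraction. a₀ = ⌊√7⌋ = 2; iterate m_{k+1} = d_k·a_k − m_k, d_{k+1} = (7 − m_{k+1}²)/d_k, a_{k+1} = ⌊(a₀ + m_{k+1})/d_{k+1}⌋ (starting m₀ = 0, d₀ = 1), with convergents p_k = a_k·p_{k-1} + p_{k-2}, q_k = a_k·q_{k-1} + q_{k-2} (p₋₁ = 1, q₋₁ = 0):
  k = 0: a₀ = 2; p₀/q₀ = 2/1; p₀² − 7·q₀² = 4 − 7 = -3.
  k = 1: m = 2, d = 3, a = ⌊(2 + 2)/3⌋ = 1; p/q = (1·2 + 1)/(1·1 + 0) = 3/1; p² − 7·q² = 9 − 7 = 2.
  k = 2: m = 1, d = 2, a = ⌊(2 + 1)/2⌋ = 1; p/q = (1·3 + 2)/(1·1 + 1) = 5/2; p² − 7·q² = 25 − 28 = -3.
  k = 3: m = 1, d = 3, a = ⌊(2 + 1)/3⌋ = 1; p/q = (1·5 + 3)/(1·2 + 1) = 8/3; p² − 7·q² = 64 − 63 = 1.
  The first convergent with p² − 7·q² = 1 gives the fundamental solution (x₁, y₁) = (8, 3).
Step 2: Apply the recurrence (x_{n+1}, y_{n+1}) = (x₁x_n + 7y₁y_n, x₁y_n + y₁x_n) repeatedly.
  From (x_1, y_1) = (8, 3): x_2 = 8·8 + 7·3·3 = 127; y_2 = 8·3 + 3·8 = 48.
  From (x_2, y_2) = (127, 48): x_3 = 8·127 + 7·3·48 = 2024; y_3 = 8·48 + 3·127 = 765.
  From (x_3, y_3) = (2024, 765): x_4 = 8·2024 + 7·3·765 = 32257; y_4 = 8·765 + 3·2024 = 12192.
  From (x_4, y_4) = (32257, 12192): x_5 = 8·32257 + 7·3·12192 = 514088; y_5 = 8·12192 + 3·32257 = 194307.
Step 3: Verify x_5² - 7·y_5² = 264286471744 - 264286471743 = 1 (should be 1). ✓

(x_1, y_1) = (8, 3); (x_5, y_5) = (514088, 194307).


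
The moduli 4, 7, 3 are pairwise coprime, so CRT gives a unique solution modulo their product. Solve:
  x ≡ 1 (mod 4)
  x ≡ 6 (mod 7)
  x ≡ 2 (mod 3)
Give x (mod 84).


Moduli 4, 7, 3 are pairwise coprime; by CRT there is a unique solution modulo M = 4 · 7 · 3 = 84.
Solve pairwise, accumulating the modulus:
  Start with x ≡ 1 (mod 4).
  Combine with x ≡ 6 (mod 7): since gcd(4, 7) = 1, we get a unique residue mod 28.
    Write x = 1 + 4·t and substitute into x ≡ 6 (mod 7): 4·t ≡ 6 − 1 = 5 (mod 7).
    The inverse of 4 mod 7 is 2 (since 4·2 = 8 = 1·7 + 1), so t ≡ 2·5 = 10 ≡ 3 (mod 7).
    Then x = 1 + 4·3 = 13, valid modulo lcm(4, 7) = 28: x ≡ 13 (mod 28).
  Combine with x ≡ 2 (mod 3): since gcd(28, 3) = 1, we get a unique residue mod 84.
    Write x = 13 + 28·t and substitute into x ≡ 2 (mod 3): 28·t ≡ 2 − 13 = -11 (mod 3).
    Reduce coefficients mod 3: 1·t ≡ 1 (mod 3).
    So t ≡ 1 (mod 3).
    Then x = 13 + 28·1 = 41, valid modulo lcm(28, 3) = 84: x ≡ 41 (mod 84).
Verify: 41 mod 4 = 1 ✓, 41 mod 7 = 6 ✓, 41 mod 3 = 2 ✓.

x ≡ 41 (mod 84).


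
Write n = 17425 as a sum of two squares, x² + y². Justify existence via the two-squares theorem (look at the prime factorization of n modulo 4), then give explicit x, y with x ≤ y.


Step 1: Factor n = 17425 = 5^2 · 17 · 41.
Step 2: Check the mod-4 condition on each prime factor: 5 ≡ 1 (mod 4), exponent 2; 17 ≡ 1 (mod 4), exponent 1; 41 ≡ 1 (mod 4), exponent 1.
All primes ≡ 3 (mod 4) appear to even exponent (or don't appear), so by the two-squares theorem n IS expressible as a sum of two squares.
Step 3: Build a representation. Group n = k² · m with k = 5 and m = 17 · 41 = 697 (a product of primes ≡ 1 (mod 4)); a representation of m scales to one of n via (k·x)² + (k·y)² = k²(x² + y²). Each prime p ≡ 1 (mod 4) is itself a sum of two squares; find a² by testing p − a² for a perfect square:
  17: 17 − 1² = 16 = 4² ⇒ 17 = 1² + 4².
  41: 41 − 1² = 40, 41 − 2² = 37, 41 − 3² = 32, 41 − 4² = 25 = 5² ⇒ 41 = 4² + 5².
  Combine using the Brahmagupta–Fibonacci identity (a² + b²)(c² + d²) = (ac − bd)² + (ad + bc)² = (ac + bd)² + (ad − bc)²:
  17 · 41 = 697: from (1² + 4²)(4² + 5²), take (1·4 − 4·5, 1·5 + 4·4) = (4 − 20, 5 + 16) = (-16, 21); dropping signs (only squares matter) gives (16, 21); check 16² + 21² = 256 + 441 = 697 ✓.
  Scale by k = 5: (5·16, 5·21) = (80, 105).
Step 4: Order so x ≤ y and verify: 80² + 105² = 6400 + 11025 = 17425 = n. ✓

n = 17425 = 80² + 105² (one valid representation with x ≤ y).


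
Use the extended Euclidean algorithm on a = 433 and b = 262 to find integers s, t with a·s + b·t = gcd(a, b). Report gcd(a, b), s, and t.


Euclidean algorithm on (433, 262) — divide until remainder is 0:
  433 = 1 · 262 + 171
  262 = 1 · 171 + 91
  171 = 1 · 91 + 80
  91 = 1 · 80 + 11
  80 = 7 · 11 + 3
  11 = 3 · 3 + 2
  3 = 1 · 2 + 1
  2 = 2 · 1 + 0
gcd(433, 262) = 1.
Track Bezout coefficients alongside the remainders: start with r₀ = 433 = a·1 + b·0 (s = 1, t = 0) and r₁ = 262 = a·0 + b·1 (s = 0, t = 1); each new remainder r_{k+1} = r_{k-1} − q_k·r_k inherits s_{k+1} = s_{k-1} − q_k·s_k, t_{k+1} = t_{k-1} − q_k·t_k, so r_k = a·s_k + b·t_k at every step:
  q = 1: r = 171, s = 1 − 1·0 = 1, t = 0 − 1·1 = -1  (check: 433·1 + 262·(-1) = 171)
  q = 1: r = 91, s = 0 − 1·1 = -1, t = 1 − 1·(-1) = 2  (check: 433·(-1) + 262·2 = 91)
  q = 1: r = 80, s = 1 − 1·(-1) = 2, t = -1 − 1·2 = -3  (check: 433·2 + 262·(-3) = 80)
  q = 1: r = 11, s = -1 − 1·2 = -3, t = 2 − 1·(-3) = 5  (check: 433·(-3) + 262·5 = 11)
  q = 7: r = 3, s = 2 − 7·(-3) = 23, t = -3 − 7·5 = -38  (check: 433·23 + 262·(-38) = 3)
  q = 3: r = 2, s = -3 − 3·23 = -72, t = 5 − 3·(-38) = 119  (check: 433·(-72) + 262·119 = 2)
  q = 1: r = 1, s = 23 − 1·(-72) = 95, t = -38 − 1·119 = -157  (check: 433·95 + 262·(-157) = 1)
The row with r = 1 (the gcd) gives the Bezout coefficients s = 95, t = -157.
Result: 433 · (95) + 262 · (-157) = 1.

gcd(433, 262) = 1; s = 95, t = -157 (check: 433·95 + 262·(-157) = 1).


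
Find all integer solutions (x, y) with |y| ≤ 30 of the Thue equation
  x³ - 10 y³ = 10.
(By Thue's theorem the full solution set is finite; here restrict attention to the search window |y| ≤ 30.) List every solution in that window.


The equation is x³ - 10y³ = 10. For fixed y, x³ = 10·y³ + 10, so a solution requires the RHS to be a perfect cube.
Strategy: iterate y from -30 to 30, compute RHS = 10·y³ + 10, and check whether it is a (positive or negative) perfect cube.
Check small values of y:
  y = 0: RHS = 10 is not a perfect cube.
  y = 1: RHS = 20 is not a perfect cube.
  y = -1: RHS = 0 = (0)³ ⇒ x = 0 works.
  y = 2: RHS = 90 is not a perfect cube.
  y = -2: RHS = -70 is not a perfect cube.
  y = 3: RHS = 280 is not a perfect cube.
  y = -3: RHS = -260 is not a perfect cube.
Continuing the search up to |y| = 30 finds no further solutions beyond those listed.
Collected solutions: (0, -1).

Solutions (with |y| ≤ 30): (0, -1).


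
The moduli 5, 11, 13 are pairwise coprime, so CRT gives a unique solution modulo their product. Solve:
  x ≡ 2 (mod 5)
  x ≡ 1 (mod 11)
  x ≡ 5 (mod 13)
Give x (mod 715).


Moduli 5, 11, 13 are pairwise coprime; by CRT there is a unique solution modulo M = 5 · 11 · 13 = 715.
Solve pairwise, accumulating the modulus:
  Start with x ≡ 2 (mod 5).
  Combine with x ≡ 1 (mod 11): since gcd(5, 11) = 1, we get a unique residue mod 55.
    Write x = 2 + 5·t and substitute into x ≡ 1 (mod 11): 5·t ≡ 1 − 2 = -1 (mod 11).
    Reduce coefficients mod 11: 5·t ≡ 10 (mod 11).
    The inverse of 5 mod 11 is 9 (since 5·9 = 45 = 4·11 + 1), so t ≡ 9·10 = 90 ≡ 2 (mod 11).
    Then x = 2 + 5·2 = 12, valid modulo lcm(5, 11) = 55: x ≡ 12 (mod 55).
  Combine with x ≡ 5 (mod 13): since gcd(55, 13) = 1, we get a unique residue mod 715.
    Write x = 12 + 55·t and substitute into x ≡ 5 (mod 13): 55·t ≡ 5 − 12 = -7 (mod 13).
    Reduce coefficients mod 13: 3·t ≡ 6 (mod 13).
    The inverse of 3 mod 13 is 9 (since 3·9 = 27 = 2·13 + 1), so t ≡ 9·6 = 54 ≡ 2 (mod 13).
    Then x = 12 + 55·2 = 122, valid modulo lcm(55, 13) = 715: x ≡ 122 (mod 715).
Verify: 122 mod 5 = 2 ✓, 122 mod 11 = 1 ✓, 122 mod 13 = 5 ✓.

x ≡ 122 (mod 715).


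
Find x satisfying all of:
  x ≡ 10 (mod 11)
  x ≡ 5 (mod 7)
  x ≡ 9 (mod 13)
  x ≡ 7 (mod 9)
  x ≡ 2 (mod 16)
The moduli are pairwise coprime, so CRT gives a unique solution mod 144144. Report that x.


Product of moduli M = 11 · 7 · 13 · 9 · 16 = 144144.
Merge one congruence at a time:
  Start: x ≡ 10 (mod 11).
  Combine with x ≡ 5 (mod 7); new modulus lcm = 77.
    Write x = 10 + 11·t and substitute into x ≡ 5 (mod 7): 11·t ≡ 5 − 10 = -5 (mod 7).
    Reduce coefficients mod 7: 4·t ≡ 2 (mod 7).
    The inverse of 4 mod 7 is 2 (since 4·2 = 8 = 1·7 + 1), so t ≡ 2·2 = 4 ≡ 4 (mod 7).
    Then x = 10 + 11·4 = 54, valid modulo lcm(11, 7) = 77: x ≡ 54 (mod 77).
  Combine with x ≡ 9 (mod 13); new modulus lcm = 1001.
    Write x = 54 + 77·t and substitute into x ≡ 9 (mod 13): 77·t ≡ 9 − 54 = -45 (mod 13).
    Reduce coefficients mod 13: 12·t ≡ 7 (mod 13).
    The inverse of 12 mod 13 is 12 (since 12·12 = 144 = 11·13 + 1), so t ≡ 12·7 = 84 ≡ 6 (mod 13).
    Then x = 54 + 77·6 = 516, valid modulo lcm(77, 13) = 1001: x ≡ 516 (mod 1001).
  Combine with x ≡ 7 (mod 9); new modulus lcm = 9009.
    Write x = 516 + 1001·t and substitute into x ≡ 7 (mod 9): 1001·t ≡ 7 − 516 = -509 (mod 9).
    Reduce coefficients mod 9: 2·t ≡ 4 (mod 9).
    The inverse of 2 mod 9 is 5 (since 2·5 = 10 = 1·9 + 1), so t ≡ 5·4 = 20 ≡ 2 (mod 9).
    Then x = 516 + 1001·2 = 2518, valid modulo lcm(1001, 9) = 9009: x ≡ 2518 (mod 9009).
  Combine with x ≡ 2 (mod 16); new modulus lcm = 144144.
    Write x = 2518 + 9009·t and substitute into x ≡ 2 (mod 16): 9009·t ≡ 2 − 2518 = -2516 (mod 16).
    Reduce coefficients mod 16: 1·t ≡ 12 (mod 16).
    So t ≡ 12 (mod 16).
    Then x = 2518 + 9009·12 = 110626, valid modulo lcm(9009, 16) = 144144: x ≡ 110626 (mod 144144).
Verify against each original: 110626 mod 11 = 10, 110626 mod 7 = 5, 110626 mod 13 = 9, 110626 mod 9 = 7, 110626 mod 16 = 2.

x ≡ 110626 (mod 144144).


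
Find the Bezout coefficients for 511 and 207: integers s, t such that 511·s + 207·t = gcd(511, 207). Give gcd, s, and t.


Euclidean algorithm on (511, 207) — divide until remainder is 0:
  511 = 2 · 207 + 97
  207 = 2 · 97 + 13
  97 = 7 · 13 + 6
  13 = 2 · 6 + 1
  6 = 6 · 1 + 0
gcd(511, 207) = 1.
Track Bezout coefficients alongside the remainders: start with r₀ = 511 = a·1 + b·0 (s = 1, t = 0) and r₁ = 207 = a·0 + b·1 (s = 0, t = 1); each new remainder r_{k+1} = r_{k-1} − q_k·r_k inherits s_{k+1} = s_{k-1} − q_k·s_k, t_{k+1} = t_{k-1} − q_k·t_k, so r_k = a·s_k + b·t_k at every step:
  q = 2: r = 97, s = 1 − 2·0 = 1, t = 0 − 2·1 = -2  (check: 511·1 + 207·(-2) = 97)
  q = 2: r = 13, s = 0 − 2·1 = -2, t = 1 − 2·(-2) = 5  (check: 511·(-2) + 207·5 = 13)
  q = 7: r = 6, s = 1 − 7·(-2) = 15, t = -2 − 7·5 = -37  (check: 511·15 + 207·(-37) = 6)
  q = 2: r = 1, s = -2 − 2·15 = -32, t = 5 − 2·(-37) = 79  (check: 511·(-32) + 207·79 = 1)
The row with r = 1 (the gcd) gives the Bezout coefficients s = -32, t = 79.
Result: 511 · (-32) + 207 · (79) = 1.

gcd(511, 207) = 1; s = -32, t = 79 (check: 511·(-32) + 207·79 = 1).


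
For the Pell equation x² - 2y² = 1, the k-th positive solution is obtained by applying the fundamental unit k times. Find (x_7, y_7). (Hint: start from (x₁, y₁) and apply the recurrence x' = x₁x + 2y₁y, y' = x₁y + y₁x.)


Step 1: Find the fundamental solution (x₁, y₁) of x² - 2y² = 1.
  Expand √2 as a continued fraction. a₀ = ⌊√2⌋ = 1; iterate m_{k+1} = d_k·a_k − m_k, d_{k+1} = (2 − m_{k+1}²)/d_k, a_{k+1} = ⌊(a₀ + m_{k+1})/d_{k+1}⌋ (starting m₀ = 0, d₀ = 1), with convergents p_k = a_k·p_{k-1} + p_{k-2}, q_k = a_k·q_{k-1} + q_{k-2} (p₋₁ = 1, q₋₁ = 0):
  k = 0: a₀ = 1; p₀/q₀ = 1/1; p₀² − 2·q₀² = 1 − 2 = -1.
  k = 1: m = 1, d = 1, a = ⌊(1 + 1)/1⌋ = 2; p/q = (2·1 + 1)/(2·1 + 0) = 3/2; p² − 2·q² = 9 − 8 = 1.
  The first convergent with p² − 2·q² = 1 gives the fundamental solution (x₁, y₁) = (3, 2).
Step 2: Apply the recurrence (x_{n+1}, y_{n+1}) = (x₁x_n + 2y₁y_n, x₁y_n + y₁x_n) repeatedly.
  From (x_1, y_1) = (3, 2): x_2 = 3·3 + 2·2·2 = 17; y_2 = 3·2 + 2·3 = 12.
  From (x_2, y_2) = (17, 12): x_3 = 3·17 + 2·2·12 = 99; y_3 = 3·12 + 2·17 = 70.
  From (x_3, y_3) = (99, 70): x_4 = 3·99 + 2·2·70 = 577; y_4 = 3·70 + 2·99 = 408.
  From (x_4, y_4) = (577, 408): x_5 = 3·577 + 2·2·408 = 3363; y_5 = 3·408 + 2·577 = 2378.
  From (x_5, y_5) = (3363, 2378): x_6 = 3·3363 + 2·2·2378 = 19601; y_6 = 3·2378 + 2·3363 = 13860.
  From (x_6, y_6) = (19601, 13860): x_7 = 3·19601 + 2·2·13860 = 114243; y_7 = 3·13860 + 2·19601 = 80782.
Step 3: Verify x_7² - 2·y_7² = 13051463049 - 13051463048 = 1 (should be 1). ✓

(x_1, y_1) = (3, 2); (x_7, y_7) = (114243, 80782).


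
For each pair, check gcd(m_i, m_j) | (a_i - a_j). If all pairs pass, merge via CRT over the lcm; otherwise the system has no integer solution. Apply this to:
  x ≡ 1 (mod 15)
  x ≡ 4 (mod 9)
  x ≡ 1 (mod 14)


Moduli 15, 9, 14 are not pairwise coprime, so CRT works modulo lcm(m_i) when all pairwise compatibility conditions hold.
Pairwise compatibility: gcd(m_i, m_j) must divide a_i - a_j for every pair.
Merge one congruence at a time:
  Start: x ≡ 1 (mod 15).
  Combine with x ≡ 4 (mod 9): gcd(15, 9) = 3; 4 - 1 = 3, which IS divisible by 3, so compatible.
    Write x = 1 + 15·t and substitute into x ≡ 4 (mod 9): 15·t ≡ 4 − 1 = 3 (mod 9).
    Divide the congruence (and modulus) by g = 3: 5·t ≡ 1 (mod 3).
    Reduce coefficients mod 3: 2·t ≡ 1 (mod 3).
    The inverse of 2 mod 3 is 2 (since 2·2 = 4 = 1·3 + 1), so t ≡ 2·1 = 2 ≡ 2 (mod 3).
    Then x = 1 + 15·2 = 31, valid modulo lcm(15, 9) = 45: x ≡ 31 (mod 45).
  Combine with x ≡ 1 (mod 14): gcd(45, 14) = 1; 1 - 31 = -30, which IS divisible by 1, so compatible.
    Write x = 31 + 45·t and substitute into x ≡ 1 (mod 14): 45·t ≡ 1 − 31 = -30 (mod 14).
    Reduce coefficients mod 14: 3·t ≡ 12 (mod 14).
    The inverse of 3 mod 14 is 5 (since 3·5 = 15 = 1·14 + 1), so t ≡ 5·12 = 60 ≡ 4 (mod 14).
    Then x = 31 + 45·4 = 211, valid modulo lcm(45, 14) = 630: x ≡ 211 (mod 630).
Verify: 211 mod 15 = 1, 211 mod 9 = 4, 211 mod 14 = 1.

x ≡ 211 (mod 630).


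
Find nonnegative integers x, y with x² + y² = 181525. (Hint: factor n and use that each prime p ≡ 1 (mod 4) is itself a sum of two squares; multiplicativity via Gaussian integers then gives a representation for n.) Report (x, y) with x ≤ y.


Step 1: Factor n = 181525 = 5^2 · 53 · 137.
Step 2: Check the mod-4 condition on each prime factor: 5 ≡ 1 (mod 4), exponent 2; 53 ≡ 1 (mod 4), exponent 1; 137 ≡ 1 (mod 4), exponent 1.
All primes ≡ 3 (mod 4) appear to even exponent (or don't appear), so by the two-squares theorem n IS expressible as a sum of two squares.
Step 3: Build a representation. Group n = k² · m with k = 5 and m = 53 · 137 = 7261 (a product of primes ≡ 1 (mod 4)); a representation of m scales to one of n via (k·x)² + (k·y)² = k²(x² + y²). Each prime p ≡ 1 (mod 4) is itself a sum of two squares; find a² by testing p − a² for a perfect square:
  53: 53 − 1² = 52, 53 − 2² = 49 = 7² ⇒ 53 = 2² + 7².
  137: 137 − 1² = 136, 137 − 2² = 133, 137 − 3² = 128, 137 − 4² = 121 = 11² ⇒ 137 = 4² + 11².
  Combine using the Brahmagupta–Fibonacci identity (a² + b²)(c² + d²) = (ac − bd)² + (ad + bc)² = (ac + bd)² + (ad − bc)²:
  53 · 137 = 7261: from (2² + 7²)(4² + 11²), take (2·4 − 7·11, 2·11 + 7·4) = (8 − 77, 22 + 28) = (-69, 50); dropping signs (only squares matter) gives (69, 50); check 69² + 50² = 4761 + 2500 = 7261 ✓.
  Scale by k = 5: (5·69, 5·50) = (345, 250).
Step 4: Order so x ≤ y and verify: 250² + 345² = 62500 + 119025 = 181525 = n. ✓

n = 181525 = 250² + 345² (one valid representation with x ≤ y).


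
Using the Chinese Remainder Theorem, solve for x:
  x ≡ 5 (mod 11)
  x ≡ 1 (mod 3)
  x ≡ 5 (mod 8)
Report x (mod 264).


Moduli 11, 3, 8 are pairwise coprime; by CRT there is a unique solution modulo M = 11 · 3 · 8 = 264.
Solve pairwise, accumulating the modulus:
  Start with x ≡ 5 (mod 11).
  Combine with x ≡ 1 (mod 3): since gcd(11, 3) = 1, we get a unique residue mod 33.
    Write x = 5 + 11·t and substitute into x ≡ 1 (mod 3): 11·t ≡ 1 − 5 = -4 (mod 3).
    Reduce coefficients mod 3: 2·t ≡ 2 (mod 3).
    The inverse of 2 mod 3 is 2 (since 2·2 = 4 = 1·3 + 1), so t ≡ 2·2 = 4 ≡ 1 (mod 3).
    Then x = 5 + 11·1 = 16, valid modulo lcm(11, 3) = 33: x ≡ 16 (mod 33).
  Combine with x ≡ 5 (mod 8): since gcd(33, 8) = 1, we get a unique residue mod 264.
    Write x = 16 + 33·t and substitute into x ≡ 5 (mod 8): 33·t ≡ 5 − 16 = -11 (mod 8).
    Reduce coefficients mod 8: 1·t ≡ 5 (mod 8).
    So t ≡ 5 (mod 8).
    Then x = 16 + 33·5 = 181, valid modulo lcm(33, 8) = 264: x ≡ 181 (mod 264).
Verify: 181 mod 11 = 5 ✓, 181 mod 3 = 1 ✓, 181 mod 8 = 5 ✓.

x ≡ 181 (mod 264).


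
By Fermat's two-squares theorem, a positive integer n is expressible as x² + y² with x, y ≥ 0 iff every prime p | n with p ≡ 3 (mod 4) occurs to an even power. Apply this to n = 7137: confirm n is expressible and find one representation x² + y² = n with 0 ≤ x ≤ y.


Step 1: Factor n = 7137 = 3^2 · 13 · 61.
Step 2: Check the mod-4 condition on each prime factor: 3 ≡ 3 (mod 4), exponent 2 (must be even); 13 ≡ 1 (mod 4), exponent 1; 61 ≡ 1 (mod 4), exponent 1.
All primes ≡ 3 (mod 4) appear to even exponent (or don't appear), so by the two-squares theorem n IS expressible as a sum of two squares.
Step 3: Build a representation. Group n = k² · m with k = 3 and m = 13 · 61 = 793 (a product of primes ≡ 1 (mod 4)); a representation of m scales to one of n via (k·x)² + (k·y)² = k²(x² + y²). Each prime p ≡ 1 (mod 4) is itself a sum of two squares; find a² by testing p − a² for a perfect square:
  13: 13 − 1² = 12, 13 − 2² = 9 = 3² ⇒ 13 = 2² + 3².
  61: 61 − 1² = 60, 61 − 2² = 57, 61 − 3² = 52, 61 − 4² = 45, 61 − 5² = 36 = 6² ⇒ 61 = 5² + 6².
  Combine using the Brahmagupta–Fibonacci identity (a² + b²)(c² + d²) = (ac − bd)² + (ad + bc)² = (ac + bd)² + (ad − bc)²:
  13 · 61 = 793: from (2² + 3²)(5² + 6²), take (2·5 − 3·6, 2·6 + 3·5) = (10 − 18, 12 + 15) = (-8, 27); dropping signs (only squares matter) gives (8, 27); check 8² + 27² = 64 + 729 = 793 ✓.
  Scale by k = 3: (3·8, 3·27) = (24, 81).
Step 4: Order so x ≤ y and verify: 24² + 81² = 576 + 6561 = 7137 = n. ✓

n = 7137 = 24² + 81² (one valid representation with x ≤ y).


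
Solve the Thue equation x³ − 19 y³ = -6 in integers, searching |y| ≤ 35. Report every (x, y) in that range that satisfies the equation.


The equation is x³ - 19y³ = -6. For fixed y, x³ = 19·y³ − 6, so a solution requires the RHS to be a perfect cube.
Strategy: iterate y from -35 to 35, compute RHS = 19·y³ − 6, and check whether it is a (positive or negative) perfect cube.
Check small values of y:
  y = 0: RHS = -6 is not a perfect cube.
  y = 1: RHS = 13 is not a perfect cube.
  y = -1: RHS = -25 is not a perfect cube.
  y = 2: RHS = 146 is not a perfect cube.
  y = -2: RHS = -158 is not a perfect cube.
  y = 3: RHS = 507 is not a perfect cube.
  y = -3: RHS = -519 is not a perfect cube.
Continuing the search up to |y| = 35 finds no solutions either.
No (x, y) in the scanned range satisfies the equation.

No integer solutions with |y| ≤ 35.


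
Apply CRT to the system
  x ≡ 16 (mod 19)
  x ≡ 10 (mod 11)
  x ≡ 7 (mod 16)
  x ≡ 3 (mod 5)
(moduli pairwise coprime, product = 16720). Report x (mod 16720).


Product of moduli M = 19 · 11 · 16 · 5 = 16720.
Merge one congruence at a time:
  Start: x ≡ 16 (mod 19).
  Combine with x ≡ 10 (mod 11); new modulus lcm = 209.
    Write x = 16 + 19·t and substitute into x ≡ 10 (mod 11): 19·t ≡ 10 − 16 = -6 (mod 11).
    Reduce coefficients mod 11: 8·t ≡ 5 (mod 11).
    The inverse of 8 mod 11 is 7 (since 8·7 = 56 = 5·11 + 1), so t ≡ 7·5 = 35 ≡ 2 (mod 11).
    Then x = 16 + 19·2 = 54, valid modulo lcm(19, 11) = 209: x ≡ 54 (mod 209).
  Combine with x ≡ 7 (mod 16); new modulus lcm = 3344.
    Write x = 54 + 209·t and substitute into x ≡ 7 (mod 16): 209·t ≡ 7 − 54 = -47 (mod 16).
    Reduce coefficients mod 16: 1·t ≡ 1 (mod 16).
    So t ≡ 1 (mod 16).
    Then x = 54 + 209·1 = 263, valid modulo lcm(209, 16) = 3344: x ≡ 263 (mod 3344).
  Combine with x ≡ 3 (mod 5); new modulus lcm = 16720.
    Write x = 263 + 3344·t and substitute into x ≡ 3 (mod 5): 3344·t ≡ 3 − 263 = -260 (mod 5).
    Reduce coefficients mod 5: 4·t ≡ 0 (mod 5).
    The inverse of 4 mod 5 is 4 (since 4·4 = 16 = 3·5 + 1), so t ≡ 4·0 = 0 ≡ 0 (mod 5).
    Then x = 263 + 3344·0 = 263, valid modulo lcm(3344, 5) = 16720: x ≡ 263 (mod 16720).
Verify against each original: 263 mod 19 = 16, 263 mod 11 = 10, 263 mod 16 = 7, 263 mod 5 = 3.

x ≡ 263 (mod 16720).


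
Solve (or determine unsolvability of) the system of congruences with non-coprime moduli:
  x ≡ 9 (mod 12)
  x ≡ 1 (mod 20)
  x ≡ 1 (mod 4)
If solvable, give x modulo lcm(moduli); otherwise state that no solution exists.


Moduli 12, 20, 4 are not pairwise coprime, so CRT works modulo lcm(m_i) when all pairwise compatibility conditions hold.
Pairwise compatibility: gcd(m_i, m_j) must divide a_i - a_j for every pair.
Merge one congruence at a time:
  Start: x ≡ 9 (mod 12).
  Combine with x ≡ 1 (mod 20): gcd(12, 20) = 4; 1 - 9 = -8, which IS divisible by 4, so compatible.
    Write x = 9 + 12·t and substitute into x ≡ 1 (mod 20): 12·t ≡ 1 − 9 = -8 (mod 20).
    Divide the congruence (and modulus) by g = 4: 3·t ≡ -2 (mod 5).
    Reduce coefficients mod 5: 3·t ≡ 3 (mod 5).
    The inverse of 3 mod 5 is 2 (since 3·2 = 6 = 1·5 + 1), so t ≡ 2·3 = 6 ≡ 1 (mod 5).
    Then x = 9 + 12·1 = 21, valid modulo lcm(12, 20) = 60: x ≡ 21 (mod 60).
  Combine with x ≡ 1 (mod 4): gcd(60, 4) = 4; 1 - 21 = -20, which IS divisible by 4, so compatible.
    Write x = 21 + 60·t and substitute into x ≡ 1 (mod 4): 60·t ≡ 1 − 21 = -20 (mod 4).
    Divide the congruence (and modulus) by g = 4: 15·t ≡ -5 (mod 1).
    Modulo 1 every t works; take t = 0.
    Then x = 21 + 60·0 = 21, valid modulo lcm(60, 4) = 60: x ≡ 21 (mod 60).
Verify: 21 mod 12 = 9, 21 mod 20 = 1, 21 mod 4 = 1.

x ≡ 21 (mod 60).


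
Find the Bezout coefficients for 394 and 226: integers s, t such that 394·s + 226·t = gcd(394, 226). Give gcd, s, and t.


Euclidean algorithm on (394, 226) — divide until remainder is 0:
  394 = 1 · 226 + 168
  226 = 1 · 168 + 58
  168 = 2 · 58 + 52
  58 = 1 · 52 + 6
  52 = 8 · 6 + 4
  6 = 1 · 4 + 2
  4 = 2 · 2 + 0
gcd(394, 226) = 2.
Track Bezout coefficients alongside the remainders: start with r₀ = 394 = a·1 + b·0 (s = 1, t = 0) and r₁ = 226 = a·0 + b·1 (s = 0, t = 1); each new remainder r_{k+1} = r_{k-1} − q_k·r_k inherits s_{k+1} = s_{k-1} − q_k·s_k, t_{k+1} = t_{k-1} − q_k·t_k, so r_k = a·s_k + b·t_k at every step:
  q = 1: r = 168, s = 1 − 1·0 = 1, t = 0 − 1·1 = -1  (check: 394·1 + 226·(-1) = 168)
  q = 1: r = 58, s = 0 − 1·1 = -1, t = 1 − 1·(-1) = 2  (check: 394·(-1) + 226·2 = 58)
  q = 2: r = 52, s = 1 − 2·(-1) = 3, t = -1 − 2·2 = -5  (check: 394·3 + 226·(-5) = 52)
  q = 1: r = 6, s = -1 − 1·3 = -4, t = 2 − 1·(-5) = 7  (check: 394·(-4) + 226·7 = 6)
  q = 8: r = 4, s = 3 − 8·(-4) = 35, t = -5 − 8·7 = -61  (check: 394·35 + 226·(-61) = 4)
  q = 1: r = 2, s = -4 − 1·35 = -39, t = 7 − 1·(-61) = 68  (check: 394·(-39) + 226·68 = 2)
The row with r = 2 (the gcd) gives the Bezout coefficients s = -39, t = 68.
Result: 394 · (-39) + 226 · (68) = 2.

gcd(394, 226) = 2; s = -39, t = 68 (check: 394·(-39) + 226·68 = 2).


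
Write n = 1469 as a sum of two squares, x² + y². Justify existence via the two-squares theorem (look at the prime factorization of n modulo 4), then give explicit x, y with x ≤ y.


Step 1: Factor n = 1469 = 13 · 113.
Step 2: Check the mod-4 condition on each prime factor: 13 ≡ 1 (mod 4), exponent 1; 113 ≡ 1 (mod 4), exponent 1.
All primes ≡ 3 (mod 4) appear to even exponent (or don't appear), so by the two-squares theorem n IS expressible as a sum of two squares.
Step 3: Build a representation. Here n = 13 · 113 is a product of primes ≡ 1 (mod 4). Each prime p ≡ 1 (mod 4) is itself a sum of two squares; find a² by testing p − a² for a perfect square:
  13: 13 − 1² = 12, 13 − 2² = 9 = 3² ⇒ 13 = 2² + 3².
  113: 113 − 1² = 112, 113 − 2² = 109, 113 − 3² = 104, 113 − 4² = 97, 113 − 5² = 88, 113 − 6² = 77, 113 − 7² = 64 = 8² ⇒ 113 = 7² + 8².
  Combine using the Brahmagupta–Fibonacci identity (a² + b²)(c² + d²) = (ac − bd)² + (ad + bc)² = (ac + bd)² + (ad − bc)²:
  13 · 113 = 1469: from (2² + 3²)(7² + 8²), take (2·7 − 3·8, 2·8 + 3·7) = (14 − 24, 16 + 21) = (-10, 37); dropping signs (only squares matter) gives (10, 37); check 10² + 37² = 100 + 1369 = 1469 ✓.
Step 4: Order so x ≤ y and verify: 10² + 37² = 100 + 1369 = 1469 = n. ✓

n = 1469 = 10² + 37² (one valid representation with x ≤ y).


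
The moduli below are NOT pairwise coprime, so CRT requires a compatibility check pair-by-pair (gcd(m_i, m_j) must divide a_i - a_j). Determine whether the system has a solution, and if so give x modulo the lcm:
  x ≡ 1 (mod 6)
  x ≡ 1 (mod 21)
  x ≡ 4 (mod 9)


Moduli 6, 21, 9 are not pairwise coprime, so CRT works modulo lcm(m_i) when all pairwise compatibility conditions hold.
Pairwise compatibility: gcd(m_i, m_j) must divide a_i - a_j for every pair.
Merge one congruence at a time:
  Start: x ≡ 1 (mod 6).
  Combine with x ≡ 1 (mod 21): gcd(6, 21) = 3; 1 - 1 = 0, which IS divisible by 3, so compatible.
    Write x = 1 + 6·t and substitute into x ≡ 1 (mod 21): 6·t ≡ 1 − 1 = 0 (mod 21).
    Divide the congruence (and modulus) by g = 3: 2·t ≡ 0 (mod 7).
    The inverse of 2 mod 7 is 4 (since 2·4 = 8 = 1·7 + 1), so t ≡ 4·0 = 0 ≡ 0 (mod 7).
    Then x = 1 + 6·0 = 1, valid modulo lcm(6, 21) = 42: x ≡ 1 (mod 42).
  Combine with x ≡ 4 (mod 9): gcd(42, 9) = 3; 4 - 1 = 3, which IS divisible by 3, so compatible.
    Write x = 1 + 42·t and substitute into x ≡ 4 (mod 9): 42·t ≡ 4 − 1 = 3 (mod 9).
    Divide the congruence (and modulus) by g = 3: 14·t ≡ 1 (mod 3).
    Reduce coefficients mod 3: 2·t ≡ 1 (mod 3).
    The inverse of 2 mod 3 is 2 (since 2·2 = 4 = 1·3 + 1), so t ≡ 2·1 = 2 ≡ 2 (mod 3).
    Then x = 1 + 42·2 = 85, valid modulo lcm(42, 9) = 126: x ≡ 85 (mod 126).
Verify: 85 mod 6 = 1, 85 mod 21 = 1, 85 mod 9 = 4.

x ≡ 85 (mod 126).


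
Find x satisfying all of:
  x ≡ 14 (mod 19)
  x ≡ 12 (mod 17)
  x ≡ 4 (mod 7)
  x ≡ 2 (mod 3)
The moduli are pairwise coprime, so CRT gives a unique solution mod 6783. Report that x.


Product of moduli M = 19 · 17 · 7 · 3 = 6783.
Merge one congruence at a time:
  Start: x ≡ 14 (mod 19).
  Combine with x ≡ 12 (mod 17); new modulus lcm = 323.
    Write x = 14 + 19·t and substitute into x ≡ 12 (mod 17): 19·t ≡ 12 − 14 = -2 (mod 17).
    Reduce coefficients mod 17: 2·t ≡ 15 (mod 17).
    The inverse of 2 mod 17 is 9 (since 2·9 = 18 = 1·17 + 1), so t ≡ 9·15 = 135 ≡ 16 (mod 17).
    Then x = 14 + 19·16 = 318, valid modulo lcm(19, 17) = 323: x ≡ 318 (mod 323).
  Combine with x ≡ 4 (mod 7); new modulus lcm = 2261.
    Write x = 318 + 323·t and substitute into x ≡ 4 (mod 7): 323·t ≡ 4 − 318 = -314 (mod 7).
    Reduce coefficients mod 7: 1·t ≡ 1 (mod 7).
    So t ≡ 1 (mod 7).
    Then x = 318 + 323·1 = 641, valid modulo lcm(323, 7) = 2261: x ≡ 641 (mod 2261).
  Combine with x ≡ 2 (mod 3); new modulus lcm = 6783.
    Write x = 641 + 2261·t and substitute into x ≡ 2 (mod 3): 2261·t ≡ 2 − 641 = -639 (mod 3).
    Reduce coefficients mod 3: 2·t ≡ 0 (mod 3).
    The inverse of 2 mod 3 is 2 (since 2·2 = 4 = 1·3 + 1), so t ≡ 2·0 = 0 ≡ 0 (mod 3).
    Then x = 641 + 2261·0 = 641, valid modulo lcm(2261, 3) = 6783: x ≡ 641 (mod 6783).
Verify against each original: 641 mod 19 = 14, 641 mod 17 = 12, 641 mod 7 = 4, 641 mod 3 = 2.

x ≡ 641 (mod 6783).


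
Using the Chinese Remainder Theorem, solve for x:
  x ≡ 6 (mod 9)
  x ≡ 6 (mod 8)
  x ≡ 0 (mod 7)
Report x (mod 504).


Moduli 9, 8, 7 are pairwise coprime; by CRT there is a unique solution modulo M = 9 · 8 · 7 = 504.
Solve pairwise, accumulating the modulus:
  Start with x ≡ 6 (mod 9).
  Combine with x ≡ 6 (mod 8): since gcd(9, 8) = 1, we get a unique residue mod 72.
    Write x = 6 + 9·t and substitute into x ≡ 6 (mod 8): 9·t ≡ 6 − 6 = 0 (mod 8).
    Reduce coefficients mod 8: 1·t ≡ 0 (mod 8).
    So t ≡ 0 (mod 8).
    Then x = 6 + 9·0 = 6, valid modulo lcm(9, 8) = 72: x ≡ 6 (mod 72).
  Combine with x ≡ 0 (mod 7): since gcd(72, 7) = 1, we get a unique residue mod 504.
    Write x = 6 + 72·t and substitute into x ≡ 0 (mod 7): 72·t ≡ 0 − 6 = -6 (mod 7).
    Reduce coefficients mod 7: 2·t ≡ 1 (mod 7).
    The inverse of 2 mod 7 is 4 (since 2·4 = 8 = 1·7 + 1), so t ≡ 4·1 = 4 ≡ 4 (mod 7).
    Then x = 6 + 72·4 = 294, valid modulo lcm(72, 7) = 504: x ≡ 294 (mod 504).
Verify: 294 mod 9 = 6 ✓, 294 mod 8 = 6 ✓, 294 mod 7 = 0 ✓.

x ≡ 294 (mod 504).


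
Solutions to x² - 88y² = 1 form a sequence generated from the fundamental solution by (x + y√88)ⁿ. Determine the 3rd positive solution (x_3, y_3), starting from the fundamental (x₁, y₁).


Step 1: Find the fundamental solution (x₁, y₁) of x² - 88y² = 1.
  Expand √88 as a continued fraction. a₀ = ⌊√88⌋ = 9; iterate m_{k+1} = d_k·a_k − m_k, d_{k+1} = (88 − m_{k+1}²)/d_k, a_{k+1} = ⌊(a₀ + m_{k+1})/d_{k+1}⌋ (starting m₀ = 0, d₀ = 1), with convergents p_k = a_k·p_{k-1} + p_{k-2}, q_k = a_k·q_{k-1} + q_{k-2} (p₋₁ = 1, q₋₁ = 0):
  k = 0: a₀ = 9; p₀/q₀ = 9/1; p₀² − 88·q₀² = 81 − 88 = -7.
  k = 1: m = 9, d = 7, a = ⌊(9 + 9)/7⌋ = 2; p/q = (2·9 + 1)/(2·1 + 0) = 19/2; p² − 88·q² = 361 − 352 = 9.
  k = 2: m = 5, d = 9, a = ⌊(9 + 5)/9⌋ = 1; p/q = (1·19 + 9)/(1·2 + 1) = 28/3; p² − 88·q² = 784 − 792 = -8.
  k = 3: m = 4, d = 8, a = ⌊(9 + 4)/8⌋ = 1; p/q = (1·28 + 19)/(1·3 + 2) = 47/5; p² − 88·q² = 2209 − 2200 = 9.
  k = 4: m = 4, d = 9, a = ⌊(9 + 4)/9⌋ = 1; p/q = (1·47 + 28)/(1·5 + 3) = 75/8; p² − 88·q² = 5625 − 5632 = -7.
  k = 5: m = 5, d = 7, a = ⌊(9 + 5)/7⌋ = 2; p/q = (2·75 + 47)/(2·8 + 5) = 197/21; p² − 88·q² = 38809 − 38808 = 1.
  The first convergent with p² − 88·q² = 1 gives the fundamental solution (x₁, y₁) = (197, 21).
Step 2: Apply the recurrence (x_{n+1}, y_{n+1}) = (x₁x_n + 88y₁y_n, x₁y_n + y₁x_n) repeatedly.
  From (x_1, y_1) = (197, 21): x_2 = 197·197 + 88·21·21 = 77617; y_2 = 197·21 + 21·197 = 8274.
  From (x_2, y_2) = (77617, 8274): x_3 = 197·77617 + 88·21·8274 = 30580901; y_3 = 197·8274 + 21·77617 = 3259935.
Step 3: Verify x_3² - 88·y_3² = 935191505971801 - 935191505971800 = 1 (should be 1). ✓

(x_1, y_1) = (197, 21); (x_3, y_3) = (30580901, 3259935).


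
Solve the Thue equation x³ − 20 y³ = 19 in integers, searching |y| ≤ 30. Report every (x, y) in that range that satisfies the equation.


The equation is x³ - 20y³ = 19. For fixed y, x³ = 20·y³ + 19, so a solution requires the RHS to be a perfect cube.
Strategy: iterate y from -30 to 30, compute RHS = 20·y³ + 19, and check whether it is a (positive or negative) perfect cube.
Check small values of y:
  y = 0: RHS = 19 is not a perfect cube.
  y = 1: RHS = 39 is not a perfect cube.
  y = -1: RHS = -1 = (-1)³ ⇒ x = -1 works.
  y = 2: RHS = 179 is not a perfect cube.
  y = -2: RHS = -141 is not a perfect cube.
  y = 3: RHS = 559 is not a perfect cube.
  y = -3: RHS = -521 is not a perfect cube.
Continuing the search up to |y| = 30 finds no further solutions beyond those listed.
Collected solutions: (-1, -1).

Solutions (with |y| ≤ 30): (-1, -1).


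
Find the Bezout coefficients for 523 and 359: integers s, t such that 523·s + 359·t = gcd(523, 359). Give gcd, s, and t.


Euclidean algorithm on (523, 359) — divide until remainder is 0:
  523 = 1 · 359 + 164
  359 = 2 · 164 + 31
  164 = 5 · 31 + 9
  31 = 3 · 9 + 4
  9 = 2 · 4 + 1
  4 = 4 · 1 + 0
gcd(523, 359) = 1.
Track Bezout coefficients alongside the remainders: start with r₀ = 523 = a·1 + b·0 (s = 1, t = 0) and r₁ = 359 = a·0 + b·1 (s = 0, t = 1); each new remainder r_{k+1} = r_{k-1} − q_k·r_k inherits s_{k+1} = s_{k-1} − q_k·s_k, t_{k+1} = t_{k-1} − q_k·t_k, so r_k = a·s_k + b·t_k at every step:
  q = 1: r = 164, s = 1 − 1·0 = 1, t = 0 − 1·1 = -1  (check: 523·1 + 359·(-1) = 164)
  q = 2: r = 31, s = 0 − 2·1 = -2, t = 1 − 2·(-1) = 3  (check: 523·(-2) + 359·3 = 31)
  q = 5: r = 9, s = 1 − 5·(-2) = 11, t = -1 − 5·3 = -16  (check: 523·11 + 359·(-16) = 9)
  q = 3: r = 4, s = -2 − 3·11 = -35, t = 3 − 3·(-16) = 51  (check: 523·(-35) + 359·51 = 4)
  q = 2: r = 1, s = 11 − 2·(-35) = 81, t = -16 − 2·51 = -118  (check: 523·81 + 359·(-118) = 1)
The row with r = 1 (the gcd) gives the Bezout coefficients s = 81, t = -118.
Result: 523 · (81) + 359 · (-118) = 1.

gcd(523, 359) = 1; s = 81, t = -118 (check: 523·81 + 359·(-118) = 1).


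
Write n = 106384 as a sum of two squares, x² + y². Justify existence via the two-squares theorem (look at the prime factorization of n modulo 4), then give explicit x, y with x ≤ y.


Step 1: Factor n = 106384 = 2^4 · 61 · 109.
Step 2: Check the mod-4 condition on each prime factor: 2 = 2 (special); 61 ≡ 1 (mod 4), exponent 1; 109 ≡ 1 (mod 4), exponent 1.
All primes ≡ 3 (mod 4) appear to even exponent (or don't appear), so by the two-squares theorem n IS expressible as a sum of two squares.
Step 3: Build a representation. Group n = k² · m with k = 4 and m = 61 · 109 = 6649 (a product of primes ≡ 1 (mod 4)); a representation of m scales to one of n via (k·x)² + (k·y)² = k²(x² + y²). Each prime p ≡ 1 (mod 4) is itself a sum of two squares; find a² by testing p − a² for a perfect square:
  61: 61 − 1² = 60, 61 − 2² = 57, 61 − 3² = 52, 61 − 4² = 45, 61 − 5² = 36 = 6² ⇒ 61 = 5² + 6².
  109: 109 − 1² = 108, 109 − 2² = 105, 109 − 3² = 100 = 10² ⇒ 109 = 3² + 10².
  Combine using the Brahmagupta–Fibonacci identity (a² + b²)(c² + d²) = (ac − bd)² + (ad + bc)² = (ac + bd)² + (ad − bc)²:
  61 · 109 = 6649: from (5² + 6²)(3² + 10²), take (5·3 − 6·10, 5·10 + 6·3) = (15 − 60, 50 + 18) = (-45, 68); dropping signs (only squares matter) gives (45, 68); check 45² + 68² = 2025 + 4624 = 6649 ✓.
  Scale by k = 4: (4·45, 4·68) = (180, 272).
Step 4: Order so x ≤ y and verify: 180² + 272² = 32400 + 73984 = 106384 = n. ✓

n = 106384 = 180² + 272² (one valid representation with x ≤ y).


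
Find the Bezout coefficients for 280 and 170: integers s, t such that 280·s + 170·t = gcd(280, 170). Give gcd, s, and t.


Euclidean algorithm on (280, 170) — divide until remainder is 0:
  280 = 1 · 170 + 110
  170 = 1 · 110 + 60
  110 = 1 · 60 + 50
  60 = 1 · 50 + 10
  50 = 5 · 10 + 0
gcd(280, 170) = 10.
Track Bezout coefficients alongside the remainders: start with r₀ = 280 = a·1 + b·0 (s = 1, t = 0) and r₁ = 170 = a·0 + b·1 (s = 0, t = 1); each new remainder r_{k+1} = r_{k-1} − q_k·r_k inherits s_{k+1} = s_{k-1} − q_k·s_k, t_{k+1} = t_{k-1} − q_k·t_k, so r_k = a·s_k + b·t_k at every step:
  q = 1: r = 110, s = 1 − 1·0 = 1, t = 0 − 1·1 = -1  (check: 280·1 + 170·(-1) = 110)
  q = 1: r = 60, s = 0 − 1·1 = -1, t = 1 − 1·(-1) = 2  (check: 280·(-1) + 170·2 = 60)
  q = 1: r = 50, s = 1 − 1·(-1) = 2, t = -1 − 1·2 = -3  (check: 280·2 + 170·(-3) = 50)
  q = 1: r = 10, s = -1 − 1·2 = -3, t = 2 − 1·(-3) = 5  (check: 280·(-3) + 170·5 = 10)
The row with r = 10 (the gcd) gives the Bezout coefficients s = -3, t = 5.
Result: 280 · (-3) + 170 · (5) = 10.

gcd(280, 170) = 10; s = -3, t = 5 (check: 280·(-3) + 170·5 = 10).


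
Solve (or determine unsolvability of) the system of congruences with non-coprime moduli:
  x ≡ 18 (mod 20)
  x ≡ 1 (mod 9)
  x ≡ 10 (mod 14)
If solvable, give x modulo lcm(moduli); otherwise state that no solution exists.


Moduli 20, 9, 14 are not pairwise coprime, so CRT works modulo lcm(m_i) when all pairwise compatibility conditions hold.
Pairwise compatibility: gcd(m_i, m_j) must divide a_i - a_j for every pair.
Merge one congruence at a time:
  Start: x ≡ 18 (mod 20).
  Combine with x ≡ 1 (mod 9): gcd(20, 9) = 1; 1 - 18 = -17, which IS divisible by 1, so compatible.
    Write x = 18 + 20·t and substitute into x ≡ 1 (mod 9): 20·t ≡ 1 − 18 = -17 (mod 9).
    Reduce coefficients mod 9: 2·t ≡ 1 (mod 9).
    The inverse of 2 mod 9 is 5 (since 2·5 = 10 = 1·9 + 1), so t ≡ 5·1 = 5 ≡ 5 (mod 9).
    Then x = 18 + 20·5 = 118, valid modulo lcm(20, 9) = 180: x ≡ 118 (mod 180).
  Combine with x ≡ 10 (mod 14): gcd(180, 14) = 2; 10 - 118 = -108, which IS divisible by 2, so compatible.
    Write x = 118 + 180·t and substitute into x ≡ 10 (mod 14): 180·t ≡ 10 − 118 = -108 (mod 14).
    Divide the congruence (and modulus) by g = 2: 90·t ≡ -54 (mod 7).
    Reduce coefficients mod 7: 6·t ≡ 2 (mod 7).
    The inverse of 6 mod 7 is 6 (since 6·6 = 36 = 5·7 + 1), so t ≡ 6·2 = 12 ≡ 5 (mod 7).
    Then x = 118 + 180·5 = 1018, valid modulo lcm(180, 14) = 1260: x ≡ 1018 (mod 1260).
Verify: 1018 mod 20 = 18, 1018 mod 9 = 1, 1018 mod 14 = 10.

x ≡ 1018 (mod 1260).


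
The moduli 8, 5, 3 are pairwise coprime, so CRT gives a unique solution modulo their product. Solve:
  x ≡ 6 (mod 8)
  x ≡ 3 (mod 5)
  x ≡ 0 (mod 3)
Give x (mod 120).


Moduli 8, 5, 3 are pairwise coprime; by CRT there is a unique solution modulo M = 8 · 5 · 3 = 120.
Solve pairwise, accumulating the modulus:
  Start with x ≡ 6 (mod 8).
  Combine with x ≡ 3 (mod 5): since gcd(8, 5) = 1, we get a unique residue mod 40.
    Write x = 6 + 8·t and substitute into x ≡ 3 (mod 5): 8·t ≡ 3 − 6 = -3 (mod 5).
    Reduce coefficients mod 5: 3·t ≡ 2 (mod 5).
    The inverse of 3 mod 5 is 2 (since 3·2 = 6 = 1·5 + 1), so t ≡ 2·2 = 4 ≡ 4 (mod 5).
    Then x = 6 + 8·4 = 38, valid modulo lcm(8, 5) = 40: x ≡ 38 (mod 40).
  Combine with x ≡ 0 (mod 3): since gcd(40, 3) = 1, we get a unique residue mod 120.
    Write x = 38 + 40·t and substitute into x ≡ 0 (mod 3): 40·t ≡ 0 − 38 = -38 (mod 3).
    Reduce coefficients mod 3: 1·t ≡ 1 (mod 3).
    So t ≡ 1 (mod 3).
    Then x = 38 + 40·1 = 78, valid modulo lcm(40, 3) = 120: x ≡ 78 (mod 120).
Verify: 78 mod 8 = 6 ✓, 78 mod 5 = 3 ✓, 78 mod 3 = 0 ✓.

x ≡ 78 (mod 120).


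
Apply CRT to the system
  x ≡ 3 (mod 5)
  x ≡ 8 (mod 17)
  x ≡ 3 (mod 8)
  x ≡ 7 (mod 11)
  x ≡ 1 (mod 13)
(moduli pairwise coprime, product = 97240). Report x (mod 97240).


Product of moduli M = 5 · 17 · 8 · 11 · 13 = 97240.
Merge one congruence at a time:
  Start: x ≡ 3 (mod 5).
  Combine with x ≡ 8 (mod 17); new modulus lcm = 85.
    Write x = 3 + 5·t and substitute into x ≡ 8 (mod 17): 5·t ≡ 8 − 3 = 5 (mod 17).
    The inverse of 5 mod 17 is 7 (since 5·7 = 35 = 2·17 + 1), so t ≡ 7·5 = 35 ≡ 1 (mod 17).
    Then x = 3 + 5·1 = 8, valid modulo lcm(5, 17) = 85: x ≡ 8 (mod 85).
  Combine with x ≡ 3 (mod 8); new modulus lcm = 680.
    Write x = 8 + 85·t and substitute into x ≡ 3 (mod 8): 85·t ≡ 3 − 8 = -5 (mod 8).
    Reduce coefficients mod 8: 5·t ≡ 3 (mod 8).
    The inverse of 5 mod 8 is 5 (since 5·5 = 25 = 3·8 + 1), so t ≡ 5·3 = 15 ≡ 7 (mod 8).
    Then x = 8 + 85·7 = 603, valid modulo lcm(85, 8) = 680: x ≡ 603 (mod 680).
  Combine with x ≡ 7 (mod 11); new modulus lcm = 7480.
    Write x = 603 + 680·t and substitute into x ≡ 7 (mod 11): 680·t ≡ 7 − 603 = -596 (mod 11).
    Reduce coefficients mod 11: 9·t ≡ 9 (mod 11).
    The inverse of 9 mod 11 is 5 (since 9·5 = 45 = 4·11 + 1), so t ≡ 5·9 = 45 ≡ 1 (mod 11).
    Then x = 603 + 680·1 = 1283, valid modulo lcm(680, 11) = 7480: x ≡ 1283 (mod 7480).
  Combine with x ≡ 1 (mod 13); new modulus lcm = 97240.
    Write x = 1283 + 7480·t and substitute into x ≡ 1 (mod 13): 7480·t ≡ 1 − 1283 = -1282 (mod 13).
    Reduce coefficients mod 13: 5·t ≡ 5 (mod 13).
    The inverse of 5 mod 13 is 8 (since 5·8 = 40 = 3·13 + 1), so t ≡ 8·5 = 40 ≡ 1 (mod 13).
    Then x = 1283 + 7480·1 = 8763, valid modulo lcm(7480, 13) = 97240: x ≡ 8763 (mod 97240).
Verify against each original: 8763 mod 5 = 3, 8763 mod 17 = 8, 8763 mod 8 = 3, 8763 mod 11 = 7, 8763 mod 13 = 1.

x ≡ 8763 (mod 97240).
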